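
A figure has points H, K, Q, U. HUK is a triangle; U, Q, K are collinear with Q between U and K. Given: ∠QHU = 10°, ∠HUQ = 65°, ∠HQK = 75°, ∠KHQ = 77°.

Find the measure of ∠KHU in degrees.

1. ∠HUK = 65°  [Q on ray UK]
2. ∠HKQ = 28°  [△HQK]
3. ∠HKU = 28°  [Q on ray KU]
4. ∠KHU = 87°  [△HUK]

∠KHU = 87°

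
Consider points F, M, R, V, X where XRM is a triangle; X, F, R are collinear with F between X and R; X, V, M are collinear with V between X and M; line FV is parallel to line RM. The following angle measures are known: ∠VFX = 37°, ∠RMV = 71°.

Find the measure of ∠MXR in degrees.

∠MXR = 72°

1. ∠MRX = 37°  [FV∥RM, corresponding at F]
2. ∠RMX = 71°  [V on ray MX]
3. ∠MXR = 72°  [△XRM]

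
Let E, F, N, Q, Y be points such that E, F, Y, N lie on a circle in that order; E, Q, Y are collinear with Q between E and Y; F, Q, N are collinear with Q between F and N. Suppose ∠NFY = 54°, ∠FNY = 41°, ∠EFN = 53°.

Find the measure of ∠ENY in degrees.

∠ENY = 73°

1. ∠NEY = 54°  [same arc YN]
2. ∠EYN = 53°  [same arc EN]
3. ∠ENY = 73°  [△EYN]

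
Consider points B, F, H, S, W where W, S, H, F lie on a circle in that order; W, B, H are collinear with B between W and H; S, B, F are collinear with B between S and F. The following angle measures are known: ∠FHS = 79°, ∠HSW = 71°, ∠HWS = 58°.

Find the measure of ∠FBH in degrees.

1. ∠FWS = 101°  [cyclic WSHF, opposite ∠W+∠H]
2. ∠SHW = 51°  [△WSH]
3. ∠HFS = 58°  [same arc SH]
4. ∠SFW = 51°  [same arc WS]
5. ∠FSW = 28°  [△WSF]
6. ∠FHW = 28°  [same arc WF]
7. ∠FBH = 94°  [△HBF]

∠FBH = 94°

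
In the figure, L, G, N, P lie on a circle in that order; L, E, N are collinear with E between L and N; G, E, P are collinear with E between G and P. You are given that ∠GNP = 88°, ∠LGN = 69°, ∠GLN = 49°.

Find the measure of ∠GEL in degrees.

∠GEL = 105°

1. ∠GLP = 92°  [cyclic LGNP, opposite ∠L+∠N]
2. ∠GNL = 62°  [△LGN]
3. ∠GPL = 62°  [same arc LG]
4. ∠LGP = 26°  [△LGP]
5. ∠GEL = 105°  [△LEG]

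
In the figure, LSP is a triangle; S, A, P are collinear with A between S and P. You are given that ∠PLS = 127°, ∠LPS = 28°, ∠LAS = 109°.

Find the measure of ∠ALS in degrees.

∠ALS = 46°

1. ∠LSP = 25°  [△LSP]
2. ∠ASL = 25°  [A on ray SP]
3. ∠ALS = 46°  [△LSA]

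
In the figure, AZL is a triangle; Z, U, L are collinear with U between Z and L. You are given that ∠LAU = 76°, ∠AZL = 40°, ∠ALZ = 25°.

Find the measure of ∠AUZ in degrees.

1. ∠ALU = 25°  [U on ray LZ]
2. ∠AUL = 79°  [△AUL]
3. ∠AUZ = 101°  [linear pair at U on ZL]

∠AUZ = 101°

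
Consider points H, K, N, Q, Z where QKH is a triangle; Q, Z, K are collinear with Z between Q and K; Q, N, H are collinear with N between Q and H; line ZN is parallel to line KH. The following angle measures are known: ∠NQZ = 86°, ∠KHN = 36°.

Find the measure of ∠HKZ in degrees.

1. ∠HQK = 86°  [Z on QK, N on QH]
2. ∠KHQ = 36°  [N on ray HQ]
3. ∠HKQ = 58°  [△QKH]
4. ∠HKZ = 58°  [Z on ray KQ]

∠HKZ = 58°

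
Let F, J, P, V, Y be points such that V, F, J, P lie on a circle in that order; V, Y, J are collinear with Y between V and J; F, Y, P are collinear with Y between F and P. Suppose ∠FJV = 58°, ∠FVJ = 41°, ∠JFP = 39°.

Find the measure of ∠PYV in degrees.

1. ∠FPV = 58°  [same arc VF]
2. ∠JVP = 39°  [same arc JP]
3. ∠PYV = 83°  [△VYP]

∠PYV = 83°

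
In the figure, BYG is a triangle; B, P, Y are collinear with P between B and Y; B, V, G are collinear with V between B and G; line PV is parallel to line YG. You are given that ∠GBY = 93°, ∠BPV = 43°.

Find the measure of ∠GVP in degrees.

1. ∠PBV = 93°  [P on BY, V on BG]
2. ∠BVP = 44°  [△BPV]
3. ∠GVP = 136°  [linear pair at V on BG]

∠GVP = 136°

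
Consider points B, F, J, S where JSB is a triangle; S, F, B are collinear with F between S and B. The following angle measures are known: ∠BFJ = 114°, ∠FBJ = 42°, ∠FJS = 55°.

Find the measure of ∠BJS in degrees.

1. ∠JFS = 66°  [linear pair at F on SB]
2. ∠JBS = 42°  [F on ray BS]
3. ∠FSJ = 59°  [△JSF]
4. ∠BSJ = 59°  [F on ray SB]
5. ∠BJS = 79°  [△JSB]

∠BJS = 79°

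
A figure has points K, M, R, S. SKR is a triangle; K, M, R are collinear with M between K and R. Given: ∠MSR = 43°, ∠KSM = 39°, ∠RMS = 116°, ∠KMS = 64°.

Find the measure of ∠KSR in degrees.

∠KSR = 82°

1. ∠MRS = 21°  [△SMR]
2. ∠MKS = 77°  [△SKM]
3. ∠KRS = 21°  [M on ray RK]
4. ∠RKS = 77°  [M on ray KR]
5. ∠KSR = 82°  [△SKR]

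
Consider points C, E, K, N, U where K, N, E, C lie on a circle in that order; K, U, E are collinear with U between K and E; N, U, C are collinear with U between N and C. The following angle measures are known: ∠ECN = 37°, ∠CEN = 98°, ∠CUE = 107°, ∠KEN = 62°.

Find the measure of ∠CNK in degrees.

∠CNK = 36°

1. ∠EKN = 37°  [same arc NE]
2. ∠KUN = 107°  [vertical angles at U]
3. ∠CNK = 36°  [△KUN]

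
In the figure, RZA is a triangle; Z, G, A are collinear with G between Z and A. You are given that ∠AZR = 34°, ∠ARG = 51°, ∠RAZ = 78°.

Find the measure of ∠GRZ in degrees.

∠GRZ = 17°

1. ∠GZR = 34°  [G on ray ZA]
2. ∠GAR = 78°  [G on ray AZ]
3. ∠AGR = 51°  [△RGA]
4. ∠RGZ = 129°  [linear pair at G on ZA]
5. ∠GRZ = 17°  [△RZG]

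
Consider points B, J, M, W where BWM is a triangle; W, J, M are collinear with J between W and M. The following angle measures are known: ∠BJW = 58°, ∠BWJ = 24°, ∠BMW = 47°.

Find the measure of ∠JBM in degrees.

∠JBM = 11°

1. ∠BJM = 122°  [linear pair at J on WM]
2. ∠BMJ = 47°  [J on ray MW]
3. ∠JBM = 11°  [△BJM]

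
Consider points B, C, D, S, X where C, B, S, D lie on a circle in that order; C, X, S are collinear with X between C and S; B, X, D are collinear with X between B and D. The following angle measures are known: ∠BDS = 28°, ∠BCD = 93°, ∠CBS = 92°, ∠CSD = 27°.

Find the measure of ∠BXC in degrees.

∠BXC = 125°

1. ∠BCS = 28°  [same arc BS]
2. ∠CBD = 27°  [same arc CD]
3. ∠BXC = 125°  [△CXB]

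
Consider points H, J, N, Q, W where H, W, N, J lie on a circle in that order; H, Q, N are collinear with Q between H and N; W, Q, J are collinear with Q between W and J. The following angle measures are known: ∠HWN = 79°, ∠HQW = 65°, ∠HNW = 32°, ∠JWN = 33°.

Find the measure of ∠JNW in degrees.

∠JNW = 78°

1. ∠NHW = 69°  [△HWN]
2. ∠NJW = 69°  [same arc WN]
3. ∠JNW = 78°  [△WNJ]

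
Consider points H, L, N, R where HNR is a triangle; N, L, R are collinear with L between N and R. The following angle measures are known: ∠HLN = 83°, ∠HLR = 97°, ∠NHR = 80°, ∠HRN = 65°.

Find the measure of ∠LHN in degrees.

∠LHN = 62°

1. ∠HNR = 35°  [△HNR]
2. ∠HNL = 35°  [L on ray NR]
3. ∠LHN = 62°  [△HNL]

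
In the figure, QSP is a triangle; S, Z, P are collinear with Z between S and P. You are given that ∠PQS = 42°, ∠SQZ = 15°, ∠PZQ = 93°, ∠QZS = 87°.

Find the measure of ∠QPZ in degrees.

∠QPZ = 60°

1. ∠QSZ = 78°  [△QSZ]
2. ∠PSQ = 78°  [Z on ray SP]
3. ∠QPS = 60°  [△QSP]
4. ∠QPZ = 60°  [Z on ray PS]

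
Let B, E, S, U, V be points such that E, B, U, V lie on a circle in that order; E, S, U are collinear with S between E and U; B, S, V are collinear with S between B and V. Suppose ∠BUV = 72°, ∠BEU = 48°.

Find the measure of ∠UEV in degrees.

∠UEV = 60°

1. ∠BVU = 48°  [same arc BU]
2. ∠UBV = 60°  [△BUV]
3. ∠UEV = 60°  [same arc UV]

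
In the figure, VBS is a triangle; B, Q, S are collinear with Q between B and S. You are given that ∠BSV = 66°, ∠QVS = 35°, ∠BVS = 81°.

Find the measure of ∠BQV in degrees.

∠BQV = 101°

1. ∠QSV = 66°  [Q on ray SB]
2. ∠SQV = 79°  [△VQS]
3. ∠BQV = 101°  [linear pair at Q on BS]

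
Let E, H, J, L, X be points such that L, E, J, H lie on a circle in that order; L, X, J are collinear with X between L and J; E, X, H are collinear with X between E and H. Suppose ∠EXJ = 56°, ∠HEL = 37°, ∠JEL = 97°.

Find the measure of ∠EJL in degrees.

∠EJL = 64°

1. ∠EXL = 124°  [linear pair at X on LJ]
2. ∠ELJ = 19°  [△LXE]
3. ∠EJL = 64°  [△LEJ]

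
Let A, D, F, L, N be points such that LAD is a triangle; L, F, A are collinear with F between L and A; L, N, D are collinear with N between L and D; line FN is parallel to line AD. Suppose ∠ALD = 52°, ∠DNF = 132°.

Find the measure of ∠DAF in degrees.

1. ∠FLN = 52°  [F on LA, N on LD]
2. ∠FNL = 48°  [linear pair at N on LD]
3. ∠LFN = 80°  [△LFN]
4. ∠AFN = 100°  [linear pair at F on LA]
5. ∠DAF = 80°  [FN∥AD, co-interior at A–F]

∠DAF = 80°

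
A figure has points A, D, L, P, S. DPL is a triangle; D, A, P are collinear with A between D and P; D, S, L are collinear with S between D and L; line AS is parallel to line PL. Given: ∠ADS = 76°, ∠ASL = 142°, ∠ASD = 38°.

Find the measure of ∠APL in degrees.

∠APL = 66°

1. ∠DAS = 66°  [△DAS]
2. ∠PAS = 114°  [linear pair at A on DP]
3. ∠APL = 66°  [AS∥PL, co-interior at P–A]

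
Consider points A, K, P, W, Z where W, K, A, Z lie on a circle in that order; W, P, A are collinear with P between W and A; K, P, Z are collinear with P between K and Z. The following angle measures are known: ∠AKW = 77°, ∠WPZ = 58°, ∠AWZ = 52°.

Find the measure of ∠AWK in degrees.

1. ∠AZW = 103°  [cyclic WKAZ, opposite ∠K+∠Z]
2. ∠APK = 58°  [vertical angles at P]
3. ∠WAZ = 25°  [△WAZ]
4. ∠KPW = 122°  [linear pair at P on WA]
5. ∠WKZ = 25°  [same arc WZ]
6. ∠AWK = 33°  [△WPK]

∠AWK = 33°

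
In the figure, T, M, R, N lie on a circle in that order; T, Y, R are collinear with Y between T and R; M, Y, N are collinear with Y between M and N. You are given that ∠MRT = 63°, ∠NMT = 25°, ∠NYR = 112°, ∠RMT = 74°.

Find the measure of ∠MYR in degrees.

1. ∠MTR = 43°  [△TMR]
2. ∠MYT = 112°  [△TYM]
3. ∠MYR = 68°  [linear pair at Y on TR]

∠MYR = 68°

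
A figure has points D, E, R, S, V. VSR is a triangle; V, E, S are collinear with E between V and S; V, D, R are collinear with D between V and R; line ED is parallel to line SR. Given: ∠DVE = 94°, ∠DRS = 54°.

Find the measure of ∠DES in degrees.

1. ∠RVS = 94°  [E on VS, D on VR]
2. ∠SRV = 54°  [D on ray RV]
3. ∠RSV = 32°  [△VSR]
4. ∠DEV = 32°  [ED∥SR, corresponding at E]
5. ∠DES = 148°  [linear pair at E on VS]

∠DES = 148°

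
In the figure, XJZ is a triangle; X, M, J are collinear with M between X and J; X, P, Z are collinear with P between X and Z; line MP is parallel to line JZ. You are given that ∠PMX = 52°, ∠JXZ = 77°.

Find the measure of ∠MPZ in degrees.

1. ∠XJZ = 52°  [MP∥JZ, corresponding at M]
2. ∠JZX = 51°  [△XJZ]
3. ∠MPX = 51°  [MP∥JZ, corresponding at P]
4. ∠MPZ = 129°  [linear pair at P on XZ]

∠MPZ = 129°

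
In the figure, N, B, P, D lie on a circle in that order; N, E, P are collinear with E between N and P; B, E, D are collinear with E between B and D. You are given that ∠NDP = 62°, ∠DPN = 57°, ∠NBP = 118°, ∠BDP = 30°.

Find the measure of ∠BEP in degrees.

∠BEP = 87°

1. ∠DNP = 61°  [△NPD]
2. ∠BNP = 30°  [same arc BP]
3. ∠DBP = 61°  [same arc PD]
4. ∠BPN = 32°  [△NBP]
5. ∠BEP = 87°  [△BEP]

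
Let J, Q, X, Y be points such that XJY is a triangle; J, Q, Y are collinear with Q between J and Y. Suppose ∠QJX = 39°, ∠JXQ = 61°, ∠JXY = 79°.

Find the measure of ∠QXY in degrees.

1. ∠JQX = 80°  [△XJQ]
2. ∠XJY = 39°  [Q on ray JY]
3. ∠JYX = 62°  [△XJY]
4. ∠XQY = 100°  [linear pair at Q on JY]
5. ∠QYX = 62°  [Q on ray YJ]
6. ∠QXY = 18°  [△XQY]

∠QXY = 18°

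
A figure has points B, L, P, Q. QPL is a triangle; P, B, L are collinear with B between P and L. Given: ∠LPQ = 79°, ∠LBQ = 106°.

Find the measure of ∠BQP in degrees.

1. ∠BPQ = 79°  [B on ray PL]
2. ∠PBQ = 74°  [linear pair at B on PL]
3. ∠BQP = 27°  [△QPB]

∠BQP = 27°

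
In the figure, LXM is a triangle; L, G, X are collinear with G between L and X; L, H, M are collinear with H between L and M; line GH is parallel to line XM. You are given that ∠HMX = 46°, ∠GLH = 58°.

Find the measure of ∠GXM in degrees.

1. ∠LMX = 46°  [H on ray ML]
2. ∠MLX = 58°  [G on LX, H on LM]
3. ∠LXM = 76°  [△LXM]
4. ∠GXM = 76°  [G on ray XL]

∠GXM = 76°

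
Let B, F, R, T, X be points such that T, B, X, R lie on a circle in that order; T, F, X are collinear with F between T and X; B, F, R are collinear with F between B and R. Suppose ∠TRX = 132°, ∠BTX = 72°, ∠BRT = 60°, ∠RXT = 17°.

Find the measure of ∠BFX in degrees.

∠BFX = 89°

1. ∠TBX = 48°  [cyclic TBXR, opposite ∠B+∠R]
2. ∠RTX = 31°  [△TXR]
3. ∠BXT = 60°  [△TBX]
4. ∠RBX = 31°  [same arc XR]
5. ∠BFX = 89°  [△BFX]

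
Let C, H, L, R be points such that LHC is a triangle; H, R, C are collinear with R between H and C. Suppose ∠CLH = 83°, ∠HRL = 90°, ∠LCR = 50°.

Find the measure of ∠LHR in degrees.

1. ∠HCL = 50°  [R on ray CH]
2. ∠CHL = 47°  [△LHC]
3. ∠LHR = 47°  [R on ray HC]

∠LHR = 47°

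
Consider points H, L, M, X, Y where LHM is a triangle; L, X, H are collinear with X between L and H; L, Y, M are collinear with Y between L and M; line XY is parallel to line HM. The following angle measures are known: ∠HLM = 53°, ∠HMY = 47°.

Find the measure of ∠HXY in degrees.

1. ∠HML = 47°  [Y on ray ML]
2. ∠LHM = 80°  [△LHM]
3. ∠LXY = 80°  [XY∥HM, corresponding at X]
4. ∠HXY = 100°  [linear pair at X on LH]

∠HXY = 100°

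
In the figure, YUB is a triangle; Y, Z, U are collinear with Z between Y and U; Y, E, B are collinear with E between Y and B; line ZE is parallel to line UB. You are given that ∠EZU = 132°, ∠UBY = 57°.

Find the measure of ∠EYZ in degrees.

∠EYZ = 75°

1. ∠EZY = 48°  [linear pair at Z on YU]
2. ∠YEZ = 57°  [ZE∥UB, corresponding at E]
3. ∠EYZ = 75°  [△YZE]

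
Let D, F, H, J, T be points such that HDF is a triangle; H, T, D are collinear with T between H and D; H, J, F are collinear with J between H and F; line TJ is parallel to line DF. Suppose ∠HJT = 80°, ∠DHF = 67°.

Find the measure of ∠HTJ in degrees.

1. ∠DFH = 80°  [TJ∥DF, corresponding at J]
2. ∠FDH = 33°  [△HDF]
3. ∠HTJ = 33°  [TJ∥DF, corresponding at T]

∠HTJ = 33°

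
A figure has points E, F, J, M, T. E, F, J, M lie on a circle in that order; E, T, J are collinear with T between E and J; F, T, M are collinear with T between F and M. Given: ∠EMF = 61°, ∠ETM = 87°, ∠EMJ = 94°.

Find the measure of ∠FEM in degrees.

1. ∠JEM = 32°  [△ETM]
2. ∠EJM = 54°  [△EJM]
3. ∠EFM = 54°  [same arc EM]
4. ∠FEM = 65°  [△EFM]

∠FEM = 65°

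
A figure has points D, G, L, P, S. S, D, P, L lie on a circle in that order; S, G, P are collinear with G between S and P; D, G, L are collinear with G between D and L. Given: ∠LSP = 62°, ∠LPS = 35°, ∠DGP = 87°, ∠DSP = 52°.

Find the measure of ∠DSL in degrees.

1. ∠LDP = 62°  [same arc PL]
2. ∠DLP = 52°  [same arc DP]
3. ∠DPL = 66°  [△DPL]
4. ∠DSL = 114°  [cyclic SDPL, opposite ∠S+∠P]

∠DSL = 114°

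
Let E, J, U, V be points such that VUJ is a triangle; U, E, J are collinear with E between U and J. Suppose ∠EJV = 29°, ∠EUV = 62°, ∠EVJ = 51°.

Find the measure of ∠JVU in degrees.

1. ∠UJV = 29°  [E on ray JU]
2. ∠JUV = 62°  [E on ray UJ]
3. ∠JVU = 89°  [△VUJ]

∠JVU = 89°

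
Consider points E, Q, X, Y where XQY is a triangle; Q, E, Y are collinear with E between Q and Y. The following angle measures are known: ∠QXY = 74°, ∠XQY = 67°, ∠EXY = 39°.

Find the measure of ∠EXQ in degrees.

∠EXQ = 35°

1. ∠QYX = 39°  [△XQY]
2. ∠EQX = 67°  [E on ray QY]
3. ∠EYX = 39°  [E on ray YQ]
4. ∠XEY = 102°  [△XEY]
5. ∠QEX = 78°  [linear pair at E on QY]
6. ∠EXQ = 35°  [△XQE]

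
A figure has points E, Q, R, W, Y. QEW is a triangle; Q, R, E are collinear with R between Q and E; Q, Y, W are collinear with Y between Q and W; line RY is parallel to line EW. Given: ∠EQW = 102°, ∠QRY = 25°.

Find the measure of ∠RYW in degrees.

1. ∠RQY = 102°  [R on QE, Y on QW]
2. ∠QYR = 53°  [△QRY]
3. ∠RYW = 127°  [linear pair at Y on QW]

∠RYW = 127°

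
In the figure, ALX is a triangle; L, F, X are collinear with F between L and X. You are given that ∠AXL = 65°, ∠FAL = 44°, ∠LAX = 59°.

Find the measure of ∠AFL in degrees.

∠AFL = 80°

1. ∠ALX = 56°  [△ALX]
2. ∠ALF = 56°  [F on ray LX]
3. ∠AFL = 80°  [△ALF]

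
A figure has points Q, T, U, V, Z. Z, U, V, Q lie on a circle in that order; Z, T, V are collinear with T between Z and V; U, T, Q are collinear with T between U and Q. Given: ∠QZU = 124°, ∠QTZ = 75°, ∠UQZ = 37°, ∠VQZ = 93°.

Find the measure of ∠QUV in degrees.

∠QUV = 68°

1. ∠UTV = 75°  [vertical angles at T]
2. ∠UVZ = 37°  [same arc ZU]
3. ∠QUV = 68°  [△UTV]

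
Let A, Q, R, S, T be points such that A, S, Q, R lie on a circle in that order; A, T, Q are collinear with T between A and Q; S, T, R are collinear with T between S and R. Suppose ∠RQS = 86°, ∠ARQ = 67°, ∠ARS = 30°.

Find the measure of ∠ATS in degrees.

∠ATS = 87°

1. ∠RAS = 94°  [cyclic ASQR, opposite ∠A+∠Q]
2. ∠ASQ = 113°  [cyclic ASQR, opposite ∠S+∠R]
3. ∠AQS = 30°  [same arc AS]
4. ∠ASR = 56°  [△ASR]
5. ∠QAS = 37°  [△ASQ]
6. ∠ATS = 87°  [△ATS]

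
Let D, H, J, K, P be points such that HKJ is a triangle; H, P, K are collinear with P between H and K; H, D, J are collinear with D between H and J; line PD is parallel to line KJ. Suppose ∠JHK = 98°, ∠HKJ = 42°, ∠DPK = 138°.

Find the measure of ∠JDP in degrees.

∠JDP = 140°

1. ∠HJK = 40°  [△HKJ]
2. ∠HDP = 40°  [PD∥KJ, corresponding at D]
3. ∠JDP = 140°  [linear pair at D on HJ]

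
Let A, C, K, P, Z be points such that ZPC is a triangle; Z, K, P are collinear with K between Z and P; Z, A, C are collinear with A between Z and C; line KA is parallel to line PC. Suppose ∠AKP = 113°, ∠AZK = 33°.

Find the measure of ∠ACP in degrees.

∠ACP = 80°

1. ∠AKZ = 67°  [linear pair at K on ZP]
2. ∠KAZ = 80°  [△ZKA]
3. ∠CAK = 100°  [linear pair at A on ZC]
4. ∠ACP = 80°  [KA∥PC, co-interior at C–A]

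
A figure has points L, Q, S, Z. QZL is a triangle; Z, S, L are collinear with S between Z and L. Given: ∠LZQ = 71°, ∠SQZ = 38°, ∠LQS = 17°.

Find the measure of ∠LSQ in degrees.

1. ∠QZS = 71°  [S on ray ZL]
2. ∠QSZ = 71°  [△QZS]
3. ∠LSQ = 109°  [linear pair at S on ZL]

∠LSQ = 109°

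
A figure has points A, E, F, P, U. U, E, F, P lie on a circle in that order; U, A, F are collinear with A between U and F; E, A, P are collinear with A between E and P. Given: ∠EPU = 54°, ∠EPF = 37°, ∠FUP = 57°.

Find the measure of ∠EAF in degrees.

1. ∠EFU = 54°  [same arc UE]
2. ∠FEP = 57°  [same arc FP]
3. ∠EAF = 69°  [△EAF]

∠EAF = 69°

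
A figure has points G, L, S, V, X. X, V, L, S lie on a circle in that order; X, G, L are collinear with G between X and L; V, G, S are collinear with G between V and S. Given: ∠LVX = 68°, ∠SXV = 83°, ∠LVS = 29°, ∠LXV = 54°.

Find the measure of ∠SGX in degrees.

∠SGX = 93°

1. ∠VLX = 58°  [△XVL]
2. ∠LXS = 29°  [same arc LS]
3. ∠VSX = 58°  [same arc XV]
4. ∠SGX = 93°  [△XGS]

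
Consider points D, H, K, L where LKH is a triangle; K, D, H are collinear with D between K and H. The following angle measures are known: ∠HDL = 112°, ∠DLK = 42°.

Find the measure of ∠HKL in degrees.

1. ∠KDL = 68°  [linear pair at D on KH]
2. ∠DKL = 70°  [△LKD]
3. ∠HKL = 70°  [D on ray KH]

∠HKL = 70°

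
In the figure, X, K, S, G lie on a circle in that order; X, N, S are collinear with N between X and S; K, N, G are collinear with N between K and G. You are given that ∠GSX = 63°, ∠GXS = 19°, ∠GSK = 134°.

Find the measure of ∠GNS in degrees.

1. ∠GKS = 19°  [same arc SG]
2. ∠KGS = 27°  [△KSG]
3. ∠GNS = 90°  [△SNG]

∠GNS = 90°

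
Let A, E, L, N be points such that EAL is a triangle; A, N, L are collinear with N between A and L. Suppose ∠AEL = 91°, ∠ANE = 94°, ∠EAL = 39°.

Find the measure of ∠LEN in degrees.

∠LEN = 44°

1. ∠ALE = 50°  [△EAL]
2. ∠ENL = 86°  [linear pair at N on AL]
3. ∠ELN = 50°  [N on ray LA]
4. ∠LEN = 44°  [△ENL]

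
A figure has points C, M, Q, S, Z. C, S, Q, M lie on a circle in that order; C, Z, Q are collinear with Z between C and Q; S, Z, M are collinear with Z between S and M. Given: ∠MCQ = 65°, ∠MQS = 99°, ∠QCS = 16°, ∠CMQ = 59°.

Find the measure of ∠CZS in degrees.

∠CZS = 108°

1. ∠CQM = 56°  [△CQM]
2. ∠CSM = 56°  [same arc CM]
3. ∠CZS = 108°  [△CZS]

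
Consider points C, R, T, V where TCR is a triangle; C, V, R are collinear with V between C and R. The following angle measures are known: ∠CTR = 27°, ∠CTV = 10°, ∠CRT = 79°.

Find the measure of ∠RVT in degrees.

∠RVT = 84°

1. ∠RCT = 74°  [△TCR]
2. ∠TCV = 74°  [V on ray CR]
3. ∠CVT = 96°  [△TCV]
4. ∠RVT = 84°  [linear pair at V on CR]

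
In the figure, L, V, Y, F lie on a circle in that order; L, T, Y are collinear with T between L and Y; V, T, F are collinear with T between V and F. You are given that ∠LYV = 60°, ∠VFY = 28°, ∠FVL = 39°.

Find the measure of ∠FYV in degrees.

∠FYV = 99°

1. ∠LFV = 60°  [same arc LV]
2. ∠FLV = 81°  [△LVF]
3. ∠FYV = 99°  [cyclic LVYF, opposite ∠L+∠Y]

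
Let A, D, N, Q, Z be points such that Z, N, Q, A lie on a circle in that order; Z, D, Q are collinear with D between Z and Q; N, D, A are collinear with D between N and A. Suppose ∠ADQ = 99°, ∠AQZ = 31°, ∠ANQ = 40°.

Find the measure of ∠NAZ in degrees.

∠NAZ = 59°

1. ∠ADZ = 81°  [linear pair at D on ZQ]
2. ∠AZQ = 40°  [same arc QA]
3. ∠NAZ = 59°  [△ZDA]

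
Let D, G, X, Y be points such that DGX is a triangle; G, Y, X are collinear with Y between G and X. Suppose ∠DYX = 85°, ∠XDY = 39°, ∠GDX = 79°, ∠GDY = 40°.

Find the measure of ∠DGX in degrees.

∠DGX = 45°

1. ∠DYG = 95°  [linear pair at Y on GX]
2. ∠DGY = 45°  [△DGY]
3. ∠DGX = 45°  [Y on ray GX]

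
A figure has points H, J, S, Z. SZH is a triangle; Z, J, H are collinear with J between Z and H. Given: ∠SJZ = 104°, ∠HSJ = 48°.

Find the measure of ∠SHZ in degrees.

∠SHZ = 56°

1. ∠HJS = 76°  [linear pair at J on ZH]
2. ∠JHS = 56°  [△SJH]
3. ∠SHZ = 56°  [J on ray HZ]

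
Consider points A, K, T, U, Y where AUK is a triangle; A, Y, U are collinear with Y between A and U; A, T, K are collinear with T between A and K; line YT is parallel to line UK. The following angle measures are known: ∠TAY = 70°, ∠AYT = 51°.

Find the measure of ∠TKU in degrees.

1. ∠ATY = 59°  [△AYT]
2. ∠KTY = 121°  [linear pair at T on AK]
3. ∠TKU = 59°  [YT∥UK, co-interior at K–T]

∠TKU = 59°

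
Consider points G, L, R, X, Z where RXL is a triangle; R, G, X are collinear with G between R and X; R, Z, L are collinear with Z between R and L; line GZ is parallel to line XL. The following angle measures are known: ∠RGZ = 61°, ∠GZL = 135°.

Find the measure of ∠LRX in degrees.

1. ∠GZR = 45°  [linear pair at Z on RL]
2. ∠GRZ = 74°  [△RGZ]
3. ∠LRX = 74°  [G on RX, Z on RL]

∠LRX = 74°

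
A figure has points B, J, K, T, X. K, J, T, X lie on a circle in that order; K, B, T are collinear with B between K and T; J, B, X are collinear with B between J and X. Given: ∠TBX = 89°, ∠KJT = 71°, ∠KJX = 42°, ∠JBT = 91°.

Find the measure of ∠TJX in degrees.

∠TJX = 29°

1. ∠KXT = 109°  [cyclic KJTX, opposite ∠J+∠X]
2. ∠KTX = 42°  [same arc KX]
3. ∠TKX = 29°  [△KTX]
4. ∠TJX = 29°  [same arc TX]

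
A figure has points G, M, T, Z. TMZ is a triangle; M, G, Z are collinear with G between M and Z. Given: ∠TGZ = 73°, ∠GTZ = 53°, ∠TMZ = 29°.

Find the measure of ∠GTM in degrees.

∠GTM = 44°

1. ∠MGT = 107°  [linear pair at G on MZ]
2. ∠GMT = 29°  [G on ray MZ]
3. ∠GTM = 44°  [△TMG]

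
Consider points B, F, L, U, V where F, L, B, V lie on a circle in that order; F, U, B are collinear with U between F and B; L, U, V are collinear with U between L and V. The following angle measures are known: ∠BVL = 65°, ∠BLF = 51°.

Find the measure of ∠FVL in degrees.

1. ∠BFL = 65°  [same arc LB]
2. ∠FBL = 64°  [△FLB]
3. ∠FVL = 64°  [same arc FL]

∠FVL = 64°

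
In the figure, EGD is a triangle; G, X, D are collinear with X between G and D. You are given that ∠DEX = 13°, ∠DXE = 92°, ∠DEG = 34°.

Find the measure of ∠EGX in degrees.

1. ∠EDX = 75°  [△EXD]
2. ∠EDG = 75°  [X on ray DG]
3. ∠DGE = 71°  [△EGD]
4. ∠EGX = 71°  [X on ray GD]

∠EGX = 71°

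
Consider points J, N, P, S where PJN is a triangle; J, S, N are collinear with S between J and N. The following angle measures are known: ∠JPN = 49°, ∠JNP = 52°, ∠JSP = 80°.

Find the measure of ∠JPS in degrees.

1. ∠NJP = 79°  [△PJN]
2. ∠PJS = 79°  [S on ray JN]
3. ∠JPS = 21°  [△PJS]

∠JPS = 21°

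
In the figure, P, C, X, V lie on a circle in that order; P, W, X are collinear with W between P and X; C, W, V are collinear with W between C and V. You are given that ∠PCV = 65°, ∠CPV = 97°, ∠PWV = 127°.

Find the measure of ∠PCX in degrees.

∠PCX = 100°

1. ∠PXV = 65°  [same arc PV]
2. ∠CVP = 18°  [△PCV]
3. ∠VPX = 35°  [△PWV]
4. ∠PVX = 80°  [△PXV]
5. ∠PCX = 100°  [cyclic PCXV, opposite ∠C+∠V]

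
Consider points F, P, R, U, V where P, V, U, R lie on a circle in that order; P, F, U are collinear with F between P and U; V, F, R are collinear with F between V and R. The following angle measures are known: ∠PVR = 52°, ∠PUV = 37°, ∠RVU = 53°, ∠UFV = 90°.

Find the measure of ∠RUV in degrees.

1. ∠PRV = 37°  [same arc PV]
2. ∠RPV = 91°  [△PVR]
3. ∠RUV = 89°  [cyclic PVUR, opposite ∠P+∠U]

∠RUV = 89°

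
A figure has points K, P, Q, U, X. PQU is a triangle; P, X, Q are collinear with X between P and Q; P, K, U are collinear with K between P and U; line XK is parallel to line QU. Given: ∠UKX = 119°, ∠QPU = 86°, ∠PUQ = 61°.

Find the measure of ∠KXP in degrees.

∠KXP = 33°

1. ∠PKX = 61°  [linear pair at K on PU]
2. ∠KPX = 86°  [X on PQ, K on PU]
3. ∠KXP = 33°  [△PXK]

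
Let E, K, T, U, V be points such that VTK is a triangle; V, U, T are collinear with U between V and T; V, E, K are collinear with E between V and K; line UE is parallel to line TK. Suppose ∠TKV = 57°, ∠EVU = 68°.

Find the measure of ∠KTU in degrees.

∠KTU = 55°

1. ∠UEV = 57°  [UE∥TK, corresponding at E]
2. ∠EUV = 55°  [△VUE]
3. ∠EUT = 125°  [linear pair at U on VT]
4. ∠KTU = 55°  [UE∥TK, co-interior at T–U]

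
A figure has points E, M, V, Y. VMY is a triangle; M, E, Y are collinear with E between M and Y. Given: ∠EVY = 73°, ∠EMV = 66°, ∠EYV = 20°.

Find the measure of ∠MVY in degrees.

1. ∠VMY = 66°  [E on ray MY]
2. ∠MYV = 20°  [E on ray YM]
3. ∠MVY = 94°  [△VMY]

∠MVY = 94°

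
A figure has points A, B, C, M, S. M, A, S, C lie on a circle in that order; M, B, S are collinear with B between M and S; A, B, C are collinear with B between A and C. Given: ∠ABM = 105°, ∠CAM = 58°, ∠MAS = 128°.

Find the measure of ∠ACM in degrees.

∠ACM = 35°

1. ∠AMS = 17°  [△MBA]
2. ∠ASM = 35°  [△MAS]
3. ∠ACM = 35°  [same arc MA]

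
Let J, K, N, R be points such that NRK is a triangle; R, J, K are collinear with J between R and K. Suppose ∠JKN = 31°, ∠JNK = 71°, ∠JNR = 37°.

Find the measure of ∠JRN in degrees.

1. ∠KJN = 78°  [△NJK]
2. ∠NJR = 102°  [linear pair at J on RK]
3. ∠JRN = 41°  [△NRJ]

∠JRN = 41°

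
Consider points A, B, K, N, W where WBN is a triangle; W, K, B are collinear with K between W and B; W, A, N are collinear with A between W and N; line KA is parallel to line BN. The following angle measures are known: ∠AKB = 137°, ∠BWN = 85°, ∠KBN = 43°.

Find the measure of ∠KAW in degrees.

1. ∠AKW = 43°  [linear pair at K on WB]
2. ∠AWK = 85°  [K on WB, A on WN]
3. ∠KAW = 52°  [△WKA]

∠KAW = 52°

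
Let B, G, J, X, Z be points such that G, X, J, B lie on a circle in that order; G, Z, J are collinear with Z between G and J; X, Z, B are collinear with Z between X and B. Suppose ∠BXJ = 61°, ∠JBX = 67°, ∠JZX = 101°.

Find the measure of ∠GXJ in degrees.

1. ∠GJX = 18°  [△XZJ]
2. ∠JGX = 67°  [same arc XJ]
3. ∠GXJ = 95°  [△GXJ]

∠GXJ = 95°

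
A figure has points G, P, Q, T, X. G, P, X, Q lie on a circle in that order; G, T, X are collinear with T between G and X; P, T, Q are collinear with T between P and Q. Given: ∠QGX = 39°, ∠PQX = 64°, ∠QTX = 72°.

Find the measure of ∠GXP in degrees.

∠GXP = 33°

1. ∠QPX = 39°  [same arc XQ]
2. ∠GTP = 72°  [vertical angles at T]
3. ∠PTX = 108°  [linear pair at T on GX]
4. ∠GXP = 33°  [△PTX]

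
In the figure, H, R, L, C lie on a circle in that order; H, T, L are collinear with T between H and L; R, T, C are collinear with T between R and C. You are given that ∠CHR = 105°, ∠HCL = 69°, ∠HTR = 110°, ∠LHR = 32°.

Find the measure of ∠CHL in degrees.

∠CHL = 73°

1. ∠CLR = 75°  [cyclic HRLC, opposite ∠H+∠L]
2. ∠LCR = 32°  [same arc RL]
3. ∠CRL = 73°  [△RLC]
4. ∠CHL = 73°  [same arc LC]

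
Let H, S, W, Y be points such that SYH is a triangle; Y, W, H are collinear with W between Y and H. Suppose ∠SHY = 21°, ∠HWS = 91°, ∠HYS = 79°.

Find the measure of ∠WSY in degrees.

1. ∠SWY = 89°  [linear pair at W on YH]
2. ∠SYW = 79°  [W on ray YH]
3. ∠WSY = 12°  [△SYW]

∠WSY = 12°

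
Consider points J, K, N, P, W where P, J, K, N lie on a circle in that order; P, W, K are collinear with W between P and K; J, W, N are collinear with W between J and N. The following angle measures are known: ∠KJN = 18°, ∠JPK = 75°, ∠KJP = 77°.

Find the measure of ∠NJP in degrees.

∠NJP = 59°

1. ∠KPN = 18°  [same arc KN]
2. ∠KNP = 103°  [cyclic PJKN, opposite ∠J+∠N]
3. ∠NKP = 59°  [△PKN]
4. ∠NJP = 59°  [same arc PN]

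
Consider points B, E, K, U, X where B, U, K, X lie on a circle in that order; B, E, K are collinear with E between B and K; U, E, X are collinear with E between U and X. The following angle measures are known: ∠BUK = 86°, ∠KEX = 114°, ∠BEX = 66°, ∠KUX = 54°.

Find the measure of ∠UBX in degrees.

∠UBX = 88°

1. ∠BXK = 94°  [cyclic BUKX, opposite ∠U+∠X]
2. ∠KBX = 54°  [same arc KX]
3. ∠BKX = 32°  [△BKX]
4. ∠BXU = 60°  [△BEX]
5. ∠BUX = 32°  [same arc BX]
6. ∠UBX = 88°  [△BUX]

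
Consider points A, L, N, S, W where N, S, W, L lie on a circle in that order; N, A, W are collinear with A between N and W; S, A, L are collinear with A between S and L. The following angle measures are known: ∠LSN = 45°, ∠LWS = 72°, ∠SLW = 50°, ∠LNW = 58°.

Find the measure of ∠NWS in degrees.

1. ∠LNS = 108°  [cyclic NSWL, opposite ∠N+∠W]
2. ∠NLS = 27°  [△NSL]
3. ∠NWS = 27°  [same arc NS]

∠NWS = 27°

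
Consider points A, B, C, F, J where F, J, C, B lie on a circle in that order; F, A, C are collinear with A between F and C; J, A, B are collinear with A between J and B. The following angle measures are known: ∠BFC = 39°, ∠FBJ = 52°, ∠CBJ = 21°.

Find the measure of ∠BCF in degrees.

∠BCF = 68°

1. ∠BAF = 89°  [△FAB]
2. ∠BAC = 91°  [linear pair at A on FC]
3. ∠BCF = 68°  [△CAB]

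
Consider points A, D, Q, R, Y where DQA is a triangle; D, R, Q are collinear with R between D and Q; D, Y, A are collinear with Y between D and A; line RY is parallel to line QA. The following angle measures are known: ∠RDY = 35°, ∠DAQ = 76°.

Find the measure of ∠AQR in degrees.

∠AQR = 69°

1. ∠ADQ = 35°  [R on DQ, Y on DA]
2. ∠AQD = 69°  [△DQA]
3. ∠AQR = 69°  [R on ray QD]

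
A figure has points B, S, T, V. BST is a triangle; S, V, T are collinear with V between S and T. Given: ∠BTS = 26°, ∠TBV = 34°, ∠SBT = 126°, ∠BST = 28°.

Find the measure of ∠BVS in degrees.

∠BVS = 60°

1. ∠BTV = 26°  [V on ray TS]
2. ∠BVT = 120°  [△BVT]
3. ∠BVS = 60°  [linear pair at V on ST]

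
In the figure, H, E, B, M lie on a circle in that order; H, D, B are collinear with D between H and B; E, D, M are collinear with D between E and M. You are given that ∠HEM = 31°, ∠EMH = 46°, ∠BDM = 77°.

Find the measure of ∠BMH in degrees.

∠BMH = 118°

1. ∠HBM = 31°  [same arc HM]
2. ∠HDM = 103°  [linear pair at D on HB]
3. ∠BHM = 31°  [△HDM]
4. ∠BMH = 118°  [△HBM]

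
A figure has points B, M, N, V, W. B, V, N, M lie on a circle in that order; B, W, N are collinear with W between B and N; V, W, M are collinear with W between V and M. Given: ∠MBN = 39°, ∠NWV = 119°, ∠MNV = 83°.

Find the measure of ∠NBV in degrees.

1. ∠MVN = 39°  [same arc NM]
2. ∠NMV = 58°  [△VNM]
3. ∠NBV = 58°  [same arc VN]

∠NBV = 58°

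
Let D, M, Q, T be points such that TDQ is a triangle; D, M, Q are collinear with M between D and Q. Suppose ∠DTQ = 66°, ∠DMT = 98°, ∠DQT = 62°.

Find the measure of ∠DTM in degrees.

1. ∠QDT = 52°  [△TDQ]
2. ∠MDT = 52°  [M on ray DQ]
3. ∠DTM = 30°  [△TDM]

∠DTM = 30°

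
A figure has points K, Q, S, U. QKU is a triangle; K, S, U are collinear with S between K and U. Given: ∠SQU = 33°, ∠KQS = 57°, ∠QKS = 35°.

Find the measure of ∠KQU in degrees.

1. ∠KSQ = 88°  [△QKS]
2. ∠QKU = 35°  [S on ray KU]
3. ∠QSU = 92°  [linear pair at S on KU]
4. ∠QUS = 55°  [△QSU]
5. ∠KUQ = 55°  [S on ray UK]
6. ∠KQU = 90°  [△QKU]

∠KQU = 90°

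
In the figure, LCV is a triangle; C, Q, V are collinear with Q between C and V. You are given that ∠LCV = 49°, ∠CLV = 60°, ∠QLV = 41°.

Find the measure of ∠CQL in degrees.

∠CQL = 112°

1. ∠CVL = 71°  [△LCV]
2. ∠LVQ = 71°  [Q on ray VC]
3. ∠LQV = 68°  [△LQV]
4. ∠CQL = 112°  [linear pair at Q on CV]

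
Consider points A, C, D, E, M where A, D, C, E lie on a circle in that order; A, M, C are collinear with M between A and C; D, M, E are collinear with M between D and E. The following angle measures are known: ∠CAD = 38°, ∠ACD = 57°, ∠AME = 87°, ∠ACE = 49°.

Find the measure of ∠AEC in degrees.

1. ∠AED = 57°  [same arc AD]
2. ∠CAE = 36°  [△AME]
3. ∠AEC = 95°  [△ACE]

∠AEC = 95°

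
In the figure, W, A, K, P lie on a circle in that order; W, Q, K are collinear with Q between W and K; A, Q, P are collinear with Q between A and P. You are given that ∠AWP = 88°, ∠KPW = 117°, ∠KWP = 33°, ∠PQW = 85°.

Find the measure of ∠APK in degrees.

∠APK = 55°

1. ∠AKP = 92°  [cyclic WAKP, opposite ∠W+∠K]
2. ∠KAP = 33°  [same arc KP]
3. ∠APK = 55°  [△AKP]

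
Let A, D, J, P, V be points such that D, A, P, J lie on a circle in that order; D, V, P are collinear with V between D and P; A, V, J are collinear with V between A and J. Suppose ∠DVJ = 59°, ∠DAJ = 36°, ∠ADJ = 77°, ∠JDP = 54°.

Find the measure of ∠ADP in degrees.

1. ∠AVP = 59°  [vertical angles at V]
2. ∠AVD = 121°  [linear pair at V on DP]
3. ∠ADP = 23°  [△DVA]

∠ADP = 23°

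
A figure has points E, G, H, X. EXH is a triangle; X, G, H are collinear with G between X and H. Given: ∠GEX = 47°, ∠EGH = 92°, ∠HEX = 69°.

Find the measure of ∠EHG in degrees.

1. ∠EGX = 88°  [linear pair at G on XH]
2. ∠EXG = 45°  [△EXG]
3. ∠EXH = 45°  [G on ray XH]
4. ∠EHX = 66°  [△EXH]
5. ∠EHG = 66°  [G on ray HX]

∠EHG = 66°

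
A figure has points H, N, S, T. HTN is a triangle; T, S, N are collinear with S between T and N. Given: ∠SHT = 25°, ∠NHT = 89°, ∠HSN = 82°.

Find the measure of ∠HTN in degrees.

1. ∠HST = 98°  [linear pair at S on TN]
2. ∠HTS = 57°  [△HTS]
3. ∠HTN = 57°  [S on ray TN]

∠HTN = 57°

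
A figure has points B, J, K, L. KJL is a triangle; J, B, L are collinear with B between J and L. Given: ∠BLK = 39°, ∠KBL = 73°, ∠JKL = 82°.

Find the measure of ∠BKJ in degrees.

1. ∠JLK = 39°  [B on ray LJ]
2. ∠JBK = 107°  [linear pair at B on JL]
3. ∠KJL = 59°  [△KJL]
4. ∠BJK = 59°  [B on ray JL]
5. ∠BKJ = 14°  [△KJB]

∠BKJ = 14°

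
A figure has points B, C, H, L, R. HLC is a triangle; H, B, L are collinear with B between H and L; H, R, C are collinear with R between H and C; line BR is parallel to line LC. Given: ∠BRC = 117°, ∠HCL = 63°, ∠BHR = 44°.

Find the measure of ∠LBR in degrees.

∠LBR = 107°

1. ∠BRH = 63°  [linear pair at R on HC]
2. ∠HBR = 73°  [△HBR]
3. ∠LBR = 107°  [linear pair at B on HL]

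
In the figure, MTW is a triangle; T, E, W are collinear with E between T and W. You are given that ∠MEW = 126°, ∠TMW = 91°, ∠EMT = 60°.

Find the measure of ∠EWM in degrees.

1. ∠MET = 54°  [linear pair at E on TW]
2. ∠ETM = 66°  [△MTE]
3. ∠MTW = 66°  [E on ray TW]
4. ∠MWT = 23°  [△MTW]
5. ∠EWM = 23°  [E on ray WT]

∠EWM = 23°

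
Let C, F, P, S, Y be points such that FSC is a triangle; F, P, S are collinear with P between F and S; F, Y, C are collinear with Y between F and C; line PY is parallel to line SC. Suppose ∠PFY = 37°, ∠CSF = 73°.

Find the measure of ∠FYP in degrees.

1. ∠CFS = 37°  [P on FS, Y on FC]
2. ∠FCS = 70°  [△FSC]
3. ∠FYP = 70°  [PY∥SC, corresponding at Y]

∠FYP = 70°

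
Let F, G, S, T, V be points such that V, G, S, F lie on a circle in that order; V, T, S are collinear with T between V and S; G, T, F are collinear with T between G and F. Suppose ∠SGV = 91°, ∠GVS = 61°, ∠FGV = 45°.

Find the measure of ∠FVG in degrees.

∠FVG = 107°

1. ∠GSV = 28°  [△VGS]
2. ∠GFV = 28°  [same arc VG]
3. ∠FVG = 107°  [△VGF]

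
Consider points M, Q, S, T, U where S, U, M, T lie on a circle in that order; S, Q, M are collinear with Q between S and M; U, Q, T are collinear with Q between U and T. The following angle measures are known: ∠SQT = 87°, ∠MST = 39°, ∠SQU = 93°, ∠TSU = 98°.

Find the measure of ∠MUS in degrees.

1. ∠MQU = 87°  [vertical angles at Q]
2. ∠STU = 54°  [△SQT]
3. ∠MUT = 39°  [same arc MT]
4. ∠SUT = 28°  [△SUT]
5. ∠SMU = 54°  [△UQM]
6. ∠MSU = 59°  [△SQU]
7. ∠MUS = 67°  [△SUM]

∠MUS = 67°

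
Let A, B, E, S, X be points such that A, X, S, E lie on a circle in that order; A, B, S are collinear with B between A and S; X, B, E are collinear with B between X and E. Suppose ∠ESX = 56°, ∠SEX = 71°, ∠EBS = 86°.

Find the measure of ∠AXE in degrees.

1. ∠SAX = 71°  [same arc XS]
2. ∠ABX = 86°  [vertical angles at B]
3. ∠AXE = 23°  [△ABX]

∠AXE = 23°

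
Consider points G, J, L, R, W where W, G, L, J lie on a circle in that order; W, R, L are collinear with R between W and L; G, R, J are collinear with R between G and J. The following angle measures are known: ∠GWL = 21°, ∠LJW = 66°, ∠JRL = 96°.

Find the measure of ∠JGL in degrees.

1. ∠LGW = 114°  [cyclic WGLJ, opposite ∠G+∠J]
2. ∠GRW = 96°  [vertical angles at R]
3. ∠GLW = 45°  [△WGL]
4. ∠GRL = 84°  [linear pair at R on WL]
5. ∠JGL = 51°  [△GRL]

∠JGL = 51°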